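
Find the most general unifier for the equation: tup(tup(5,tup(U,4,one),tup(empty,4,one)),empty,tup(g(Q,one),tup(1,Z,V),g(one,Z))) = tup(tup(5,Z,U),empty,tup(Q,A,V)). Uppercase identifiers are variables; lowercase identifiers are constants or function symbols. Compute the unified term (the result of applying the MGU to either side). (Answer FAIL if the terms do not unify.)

Decompose tup/3: tup(5,tup(U,4,one),tup(empty,4,one)) = tup(5,Z,U),  empty = empty,  tup(g(Q,one),tup(1,Z,V),g(one,Z)) = tup(Q,A,V).
Decompose tup/3: 5 = 5,  tup(U,4,one) = Z,  tup(empty,4,one) = U.
Delete trivial equation 5 = 5.
Bind Z := tup(U,4,one); substituting into the one remaining equation that mentions Z gives: tup(g(Q,one),tup(1,tup(U,4,one),V),g(one,tup(U,4,one))) = tup(Q,A,V).
Bind U := tup(empty,4,one); substituting into the one remaining equation that mentions U gives: tup(g(Q,one),tup(1,tup(tup(empty,4,one),4,one),V),g(one,tup(tup(empty,4,one),4,one))) = tup(Q,A,V). Substituting into the earlier binding gives Z := tup(tup(empty,4,one),4,one).
Delete trivial equation empty = empty.
Decompose tup/3: g(Q,one) = Q,  tup(1,tup(tup(empty,4,one),4,one),V) = A,  g(one,tup(tup(empty,4,one),4,one)) = V.
Occurs check fails: Q occurs in g(Q,one); the equation Q = g(Q,one) has no finite solution.

FAIL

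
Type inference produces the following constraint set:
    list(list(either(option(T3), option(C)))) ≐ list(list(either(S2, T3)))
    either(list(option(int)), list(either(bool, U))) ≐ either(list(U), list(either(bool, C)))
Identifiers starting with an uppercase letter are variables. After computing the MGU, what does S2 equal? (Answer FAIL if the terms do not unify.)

option(option(option(int)))

Decompose list/1: list(either(option(T3), option(C))) ≐ list(either(S2, T3)).
Decompose list/1: either(option(T3), option(C)) ≐ either(S2, T3).
Decompose either/2: option(T3) ≐ S2,  option(C) ≐ T3.
Bind S2 := option(T3); no other remaining equation mentions S2.
Bind T3 := option(C); no other remaining equation mentions T3. Substituting into the earlier binding gives S2 := option(option(C)).
Decompose either/2: list(option(int)) ≐ list(U),  list(either(bool, U)) ≐ list(either(bool, C)).
Decompose list/1: option(int) ≐ U.
Bind U := option(int); substituting into the remaining equation gives: list(either(bool, option(int))) ≐ list(either(bool, C)).
Decompose list/1: either(bool, option(int)) ≐ either(bool, C).
Decompose either/2: bool ≐ bool,  option(int) ≐ C.
Delete trivial equation bool ≐ bool.
Bind C := option(int). Substituting into the earlier bindings gives S2 := option(option(option(int))), T3 := option(option(int)).
MGU = { S2 := option(option(option(int))), T3 := option(option(int)), U := option(int), C := option(int) }, so S2 := option(option(option(int))).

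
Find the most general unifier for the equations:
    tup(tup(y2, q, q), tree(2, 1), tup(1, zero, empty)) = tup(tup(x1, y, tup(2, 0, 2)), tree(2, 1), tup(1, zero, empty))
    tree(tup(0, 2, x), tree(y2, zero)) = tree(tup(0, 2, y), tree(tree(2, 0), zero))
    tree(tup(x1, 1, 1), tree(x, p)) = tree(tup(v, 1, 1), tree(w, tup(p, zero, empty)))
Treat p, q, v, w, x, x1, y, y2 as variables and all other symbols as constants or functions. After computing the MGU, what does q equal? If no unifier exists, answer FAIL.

FAIL

Decompose tup/3: tup(y2, q, q) = tup(x1, y, tup(2, 0, 2)),  tree(2, 1) = tree(2, 1),  tup(1, zero, empty) = tup(1, zero, empty).
Decompose tup/3: y2 = x1,  q = y,  q = tup(2, 0, 2).
Bind y2 := x1; substituting into the one remaining equation that mentions y2 gives: tree(tup(0, 2, x), tree(x1, zero)) = tree(tup(0, 2, y), tree(tree(2, 0), zero)).
Bind q := y; substituting into the one remaining equation that mentions q gives: y = tup(2, 0, 2).
Bind y := tup(2, 0, 2); substituting into the one remaining equation that mentions y gives: tree(tup(0, 2, x), tree(x1, zero)) = tree(tup(0, 2, tup(2, 0, 2)), tree(tree(2, 0), zero)). Substituting into the earlier binding gives q := tup(2, 0, 2).
Delete trivial equation tree(2, 1) = tree(2, 1).
Delete trivial equation tup(1, zero, empty) = tup(1, zero, empty).
Decompose tree/2: tup(0, 2, x) = tup(0, 2, tup(2, 0, 2)),  tree(x1, zero) = tree(tree(2, 0), zero).
Decompose tup/3: 0 = 0,  2 = 2,  x = tup(2, 0, 2).
Delete trivial equation 0 = 0.
Delete trivial equation 2 = 2.
Bind x := tup(2, 0, 2); substituting into the one remaining equation that mentions x gives: tree(tup(x1, 1, 1), tree(tup(2, 0, 2), p)) = tree(tup(v, 1, 1), tree(w, tup(p, zero, empty))).
Decompose tree/2: x1 = tree(2, 0),  zero = zero.
Bind x1 := tree(2, 0); substituting into the one remaining equation that mentions x1 gives: tree(tup(tree(2, 0), 1, 1), tree(tup(2, 0, 2), p)) = tree(tup(v, 1, 1), tree(w, tup(p, zero, empty))). Substituting into the earlier binding gives y2 := tree(2, 0).
Delete trivial equation zero = zero.
Decompose tree/2: tup(tree(2, 0), 1, 1) = tup(v, 1, 1),  tree(tup(2, 0, 2), p) = tree(w, tup(p, zero, empty)).
Decompose tup/3: tree(2, 0) = v,  1 = 1,  1 = 1.
Bind v := tree(2, 0); no other remaining equation mentions v.
Delete trivial equation 1 = 1.
Delete trivial equation 1 = 1.
Decompose tree/2: tup(2, 0, 2) = w,  p = tup(p, zero, empty).
Bind w := tup(2, 0, 2); no other remaining equation mentions w.
Occurs check fails: p occurs in tup(p, zero, empty); the equation p = tup(p, zero, empty) has no finite solution.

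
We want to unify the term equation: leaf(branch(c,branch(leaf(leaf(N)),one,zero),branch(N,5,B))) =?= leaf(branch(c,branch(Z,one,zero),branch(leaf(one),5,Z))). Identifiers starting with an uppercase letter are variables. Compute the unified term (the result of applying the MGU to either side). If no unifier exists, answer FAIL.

Decompose leaf/1: branch(c,branch(leaf(leaf(N)),one,zero),branch(N,5,B)) =?= branch(c,branch(Z,one,zero),branch(leaf(one),5,Z)).
Decompose branch/3: c =?= c,  branch(leaf(leaf(N)),one,zero) =?= branch(Z,one,zero),  branch(N,5,B) =?= branch(leaf(one),5,Z).
Delete trivial equation c =?= c.
Decompose branch/3: leaf(leaf(N)) =?= Z,  one =?= one,  zero =?= zero.
Bind Z := leaf(leaf(N)); substituting into the one remaining equation that mentions Z gives: branch(N,5,B) =?= branch(leaf(one),5,leaf(leaf(N))).
Delete trivial equation one =?= one.
Delete trivial equation zero =?= zero.
Decompose branch/3: N =?= leaf(one),  5 =?= 5,  B =?= leaf(leaf(N)).
Bind N := leaf(one); substituting into the one remaining equation that mentions N gives: B =?= leaf(leaf(leaf(one))). Substituting into the earlier binding gives Z := leaf(leaf(leaf(one))).
Delete trivial equation 5 =?= 5.
Bind B := leaf(leaf(leaf(one))).
Applying the MGU to either side gives leaf(branch(c,branch(leaf(leaf(leaf(one))),one,zero),branch(leaf(one),5,leaf(leaf(leaf(one)))))).

leaf(branch(c,branch(leaf(leaf(leaf(one))),one,zero),branch(leaf(one),5,leaf(leaf(leaf(one))))))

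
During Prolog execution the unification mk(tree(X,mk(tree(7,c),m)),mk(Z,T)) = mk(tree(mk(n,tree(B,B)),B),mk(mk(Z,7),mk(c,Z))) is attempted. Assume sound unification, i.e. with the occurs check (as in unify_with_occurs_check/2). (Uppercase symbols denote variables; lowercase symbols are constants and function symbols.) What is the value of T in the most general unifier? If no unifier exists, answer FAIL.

Decompose mk/2: tree(X,mk(tree(7,c),m)) = tree(mk(n,tree(B,B)),B),  mk(Z,T) = mk(mk(Z,7),mk(c,Z)).
Decompose tree/2: X = mk(n,tree(B,B)),  mk(tree(7,c),m) = B.
Bind X := mk(n,tree(B,B)); no other remaining equation mentions X.
Bind B := mk(tree(7,c),m); no other remaining equation mentions B. Substituting into the earlier binding gives X := mk(n,tree(mk(tree(7,c),m),mk(tree(7,c),m))).
Decompose mk/2: Z = mk(Z,7),  T = mk(c,Z).
Occurs check fails: Z occurs in mk(Z,7); the equation Z = mk(Z,7) has no finite solution.

FAIL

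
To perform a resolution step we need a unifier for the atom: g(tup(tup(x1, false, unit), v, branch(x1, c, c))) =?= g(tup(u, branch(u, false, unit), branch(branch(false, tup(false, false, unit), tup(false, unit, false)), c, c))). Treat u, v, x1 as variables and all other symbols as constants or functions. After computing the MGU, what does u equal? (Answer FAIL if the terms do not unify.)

tup(branch(false, tup(false, false, unit), tup(false, unit, false)), false, unit)

Decompose g/1: tup(tup(x1, false, unit), v, branch(x1, c, c)) =?= tup(u, branch(u, false, unit), branch(branch(false, tup(false, false, unit), tup(false, unit, false)), c, c)).
Decompose tup/3: tup(x1, false, unit) =?= u,  v =?= branch(u, false, unit),  branch(x1, c, c) =?= branch(branch(false, tup(false, false, unit), tup(false, unit, false)), c, c).
Bind u := tup(x1, false, unit); substituting into the one remaining equation that mentions u gives: v =?= branch(tup(x1, false, unit), false, unit).
Bind v := branch(tup(x1, false, unit), false, unit); no other remaining equation mentions v.
Decompose branch/3: x1 =?= branch(false, tup(false, false, unit), tup(false, unit, false)),  c =?= c,  c =?= c.
Bind x1 := branch(false, tup(false, false, unit), tup(false, unit, false)); no other remaining equation mentions x1. Substituting into the earlier bindings gives u := tup(branch(false, tup(false, false, unit), tup(false, unit, false)), false, unit), v := branch(tup(branch(false, tup(false, false, unit), tup(false, unit, false)), false, unit), false, unit).
Delete trivial equation c =?= c.
Delete trivial equation c =?= c.
MGU = { u -> tup(branch(false, tup(false, false, unit), tup(false, unit, false)), false, unit), v -> branch(tup(branch(false, tup(false, false, unit), tup(false, unit, false)), false, unit), false, unit), x1 -> branch(false, tup(false, false, unit), tup(false, unit, false)) }, so u -> tup(branch(false, tup(false, false, unit), tup(false, unit, false)), false, unit).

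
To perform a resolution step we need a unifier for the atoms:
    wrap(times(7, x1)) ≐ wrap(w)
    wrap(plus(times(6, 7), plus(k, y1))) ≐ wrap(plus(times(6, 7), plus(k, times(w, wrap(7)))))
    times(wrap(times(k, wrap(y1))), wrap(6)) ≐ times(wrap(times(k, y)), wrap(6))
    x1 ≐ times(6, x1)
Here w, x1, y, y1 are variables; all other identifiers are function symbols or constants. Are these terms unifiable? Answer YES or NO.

NO

Decompose wrap/1: times(7, x1) ≐ w.
Bind w := times(7, x1); substituting into the one remaining equation that mentions w gives: wrap(plus(times(6, 7), plus(k, y1))) ≐ wrap(plus(times(6, 7), plus(k, times(times(7, x1), wrap(7))))).
Decompose wrap/1: plus(times(6, 7), plus(k, y1)) ≐ plus(times(6, 7), plus(k, times(times(7, x1), wrap(7)))).
Decompose plus/2: times(6, 7) ≐ times(6, 7),  plus(k, y1) ≐ plus(k, times(times(7, x1), wrap(7))).
Delete trivial equation times(6, 7) ≐ times(6, 7).
Decompose plus/2: k ≐ k,  y1 ≐ times(times(7, x1), wrap(7)).
Delete trivial equation k ≐ k.
Bind y1 := times(times(7, x1), wrap(7)); substituting into the one remaining equation that mentions y1 gives: times(wrap(times(k, wrap(times(times(7, x1), wrap(7))))), wrap(6)) ≐ times(wrap(times(k, y)), wrap(6)).
Decompose times/2: wrap(times(k, wrap(times(times(7, x1), wrap(7))))) ≐ wrap(times(k, y)),  wrap(6) ≐ wrap(6).
Decompose wrap/1: times(k, wrap(times(times(7, x1), wrap(7)))) ≐ times(k, y).
Decompose times/2: k ≐ k,  wrap(times(times(7, x1), wrap(7))) ≐ y.
Delete trivial equation k ≐ k.
Bind y := wrap(times(times(7, x1), wrap(7))); no other remaining equation mentions y.
Delete trivial equation wrap(6) ≐ wrap(6).
Occurs check fails: x1 occurs in times(6, x1); the equation x1 ≐ times(6, x1) has no finite solution.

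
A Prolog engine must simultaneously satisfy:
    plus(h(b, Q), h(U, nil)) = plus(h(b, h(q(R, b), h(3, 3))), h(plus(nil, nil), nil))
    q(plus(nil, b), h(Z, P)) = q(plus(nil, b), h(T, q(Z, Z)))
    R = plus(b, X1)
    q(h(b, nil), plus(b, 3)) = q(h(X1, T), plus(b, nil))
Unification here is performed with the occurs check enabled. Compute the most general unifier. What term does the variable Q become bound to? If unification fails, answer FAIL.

Decompose plus/2: h(b, Q) = h(b, h(q(R, b), h(3, 3))),  h(U, nil) = h(plus(nil, nil), nil).
Decompose h/2: b = b,  Q = h(q(R, b), h(3, 3)).
Delete trivial equation b = b.
Bind Q := h(q(R, b), h(3, 3)); no other remaining equation mentions Q.
Decompose h/2: U = plus(nil, nil),  nil = nil.
Bind U := plus(nil, nil); no other remaining equation mentions U.
Delete trivial equation nil = nil.
Decompose q/2: plus(nil, b) = plus(nil, b),  h(Z, P) = h(T, q(Z, Z)).
Delete trivial equation plus(nil, b) = plus(nil, b).
Decompose h/2: Z = T,  P = q(Z, Z).
Bind Z := T; substituting into the one remaining equation that mentions Z gives: P = q(T, T).
Bind P := q(T, T); no other remaining equation mentions P.
Bind R := plus(b, X1); no other remaining equation mentions R. Substituting into the earlier binding gives Q := h(q(plus(b, X1), b), h(3, 3)).
Decompose q/2: h(b, nil) = h(X1, T),  plus(b, 3) = plus(b, nil).
Decompose h/2: b = X1,  nil = T.
Bind X1 := b; no other remaining equation mentions X1. Substituting into the earlier bindings gives Q := h(q(plus(b, b), b), h(3, 3)), R := plus(b, b).
Bind T := nil; no other remaining equation mentions T. Substituting into the earlier bindings gives Z := nil, P := q(nil, nil).
Decompose plus/2: b = b,  3 = nil.
Delete trivial equation b = b.
Clash: constants 3 and nil differ; no unifier exists.

FAIL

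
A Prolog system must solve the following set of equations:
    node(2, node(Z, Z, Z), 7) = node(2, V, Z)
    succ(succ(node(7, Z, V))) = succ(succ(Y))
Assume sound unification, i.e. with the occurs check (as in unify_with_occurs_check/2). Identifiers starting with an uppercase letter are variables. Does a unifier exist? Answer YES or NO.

Decompose node/3: 2 = 2,  node(Z, Z, Z) = V,  7 = Z.
Delete trivial equation 2 = 2.
Bind V := node(Z, Z, Z); substituting into the one remaining equation that mentions V gives: succ(succ(node(7, Z, node(Z, Z, Z)))) = succ(succ(Y)).
Bind Z := 7; substituting into the remaining equation gives: succ(succ(node(7, 7, node(7, 7, 7)))) = succ(succ(Y)). Substituting into the earlier binding gives V := node(7, 7, 7).
Decompose succ/1: succ(node(7, 7, node(7, 7, 7))) = succ(Y).
Decompose succ/1: node(7, 7, node(7, 7, 7)) = Y.
Bind Y := node(7, 7, node(7, 7, 7)).
No equations remain and no clash or occurs-check failure arose, so a unifier exists.

YES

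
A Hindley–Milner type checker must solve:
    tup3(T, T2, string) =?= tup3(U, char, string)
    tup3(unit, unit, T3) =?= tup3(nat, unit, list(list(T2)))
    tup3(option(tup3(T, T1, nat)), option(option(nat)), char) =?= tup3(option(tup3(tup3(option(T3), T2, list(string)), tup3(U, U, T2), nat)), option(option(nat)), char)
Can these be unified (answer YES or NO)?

NO

Decompose tup3/3: T =?= U,  T2 =?= char,  string =?= string.
Bind T := U; substituting into the one remaining equation that mentions T gives: tup3(option(tup3(U, T1, nat)), option(option(nat)), char) =?= tup3(option(tup3(tup3(option(T3), T2, list(string)), tup3(U, U, T2), nat)), option(option(nat)), char).
Bind T2 := char; substituting into the 2 remaining equations that mention T2 gives: tup3(unit, unit, T3) =?= tup3(nat, unit, list(list(char))),  tup3(option(tup3(U, T1, nat)), option(option(nat)), char) =?= tup3(option(tup3(tup3(option(T3), char, list(string)), tup3(U, U, char), nat)), option(option(nat)), char).
Delete trivial equation string =?= string.
Decompose tup3/3: unit =?= nat,  unit =?= unit,  T3 =?= list(list(char)).
Clash: constants unit and nat differ; no unifier exists.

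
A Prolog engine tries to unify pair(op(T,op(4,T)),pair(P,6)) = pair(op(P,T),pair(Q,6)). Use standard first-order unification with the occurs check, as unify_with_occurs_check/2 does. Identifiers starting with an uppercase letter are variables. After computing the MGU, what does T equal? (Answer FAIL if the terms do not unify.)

Decompose pair/2: op(T,op(4,T)) = op(P,T),  pair(P,6) = pair(Q,6).
Decompose op/2: T = P,  op(4,T) = T.
Bind T := P; substituting into the one remaining equation that mentions T gives: op(4,P) = P.
Occurs check fails: P occurs in op(4,P); the equation P = op(4,P) has no finite solution.

FAIL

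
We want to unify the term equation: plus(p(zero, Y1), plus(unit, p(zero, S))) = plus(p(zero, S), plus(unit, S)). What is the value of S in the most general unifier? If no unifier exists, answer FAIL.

Decompose plus/2: p(zero, Y1) = p(zero, S),  plus(unit, p(zero, S)) = plus(unit, S).
Decompose p/2: zero = zero,  Y1 = S.
Delete trivial equation zero = zero.
Bind Y1 := S; no other remaining equation mentions Y1.
Decompose plus/2: unit = unit,  p(zero, S) = S.
Delete trivial equation unit = unit.
Occurs check fails: S occurs in p(zero, S); the equation S = p(zero, S) has no finite solution.

FAIL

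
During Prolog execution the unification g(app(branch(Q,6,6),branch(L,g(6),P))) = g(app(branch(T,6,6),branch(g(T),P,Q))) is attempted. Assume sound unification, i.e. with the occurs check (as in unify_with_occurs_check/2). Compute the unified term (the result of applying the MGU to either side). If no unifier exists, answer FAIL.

g(app(branch(g(6),6,6),branch(g(g(6)),g(6),g(6))))

Decompose g/1: app(branch(Q,6,6),branch(L,g(6),P)) = app(branch(T,6,6),branch(g(T),P,Q)).
Decompose app/2: branch(Q,6,6) = branch(T,6,6),  branch(L,g(6),P) = branch(g(T),P,Q).
Decompose branch/3: Q = T,  6 = 6,  6 = 6.
Bind Q := T; substituting into the one remaining equation that mentions Q gives: branch(L,g(6),P) = branch(g(T),P,T).
Delete trivial equation 6 = 6.
Delete trivial equation 6 = 6.
Decompose branch/3: L = g(T),  g(6) = P,  P = T.
Bind L := g(T); no other remaining equation mentions L.
Bind P := g(6); substituting into the remaining equation gives: g(6) = T.
Bind T := g(6). Substituting into the earlier bindings gives Q := g(6), L := g(g(6)).
Applying the MGU to either side gives g(app(branch(g(6),6,6),branch(g(g(6)),g(6),g(6)))).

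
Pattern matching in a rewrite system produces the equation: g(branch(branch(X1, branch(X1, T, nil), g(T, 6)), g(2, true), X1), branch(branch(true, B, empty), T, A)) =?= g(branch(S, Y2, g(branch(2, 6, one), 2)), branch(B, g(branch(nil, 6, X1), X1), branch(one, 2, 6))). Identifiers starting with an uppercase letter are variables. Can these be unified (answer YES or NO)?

Decompose g/2: branch(branch(X1, branch(X1, T, nil), g(T, 6)), g(2, true), X1) =?= branch(S, Y2, g(branch(2, 6, one), 2)),  branch(branch(true, B, empty), T, A) =?= branch(B, g(branch(nil, 6, X1), X1), branch(one, 2, 6)).
Decompose branch/3: branch(X1, branch(X1, T, nil), g(T, 6)) =?= S,  g(2, true) =?= Y2,  X1 =?= g(branch(2, 6, one), 2).
Bind S := branch(X1, branch(X1, T, nil), g(T, 6)); no other remaining equation mentions S.
Bind Y2 := g(2, true); no other remaining equation mentions Y2.
Bind X1 := g(branch(2, 6, one), 2); substituting into the remaining equation gives: branch(branch(true, B, empty), T, A) =?= branch(B, g(branch(nil, 6, g(branch(2, 6, one), 2)), g(branch(2, 6, one), 2)), branch(one, 2, 6)). Substituting into the earlier binding gives S := branch(g(branch(2, 6, one), 2), branch(g(branch(2, 6, one), 2), T, nil), g(T, 6)).
Decompose branch/3: branch(true, B, empty) =?= B,  T =?= g(branch(nil, 6, g(branch(2, 6, one), 2)), g(branch(2, 6, one), 2)),  A =?= branch(one, 2, 6).
Occurs check fails: B occurs in branch(true, B, empty); the equation B =?= branch(true, B, empty) has no finite solution.

NO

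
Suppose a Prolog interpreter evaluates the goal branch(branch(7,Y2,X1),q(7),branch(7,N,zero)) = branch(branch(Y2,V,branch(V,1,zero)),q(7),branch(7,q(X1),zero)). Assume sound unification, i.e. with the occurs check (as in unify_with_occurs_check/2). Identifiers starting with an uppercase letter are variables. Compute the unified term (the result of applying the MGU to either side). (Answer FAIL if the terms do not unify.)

branch(branch(7,7,branch(7,1,zero)),q(7),branch(7,q(branch(7,1,zero)),zero))

Decompose branch/3: branch(7,Y2,X1) = branch(Y2,V,branch(V,1,zero)),  q(7) = q(7),  branch(7,N,zero) = branch(7,q(X1),zero).
Decompose branch/3: 7 = Y2,  Y2 = V,  X1 = branch(V,1,zero).
Bind Y2 := 7; substituting into the one remaining equation that mentions Y2 gives: 7 = V.
Bind V := 7; substituting into the one remaining equation that mentions V gives: X1 = branch(7,1,zero).
Bind X1 := branch(7,1,zero); substituting into the one remaining equation that mentions X1 gives: branch(7,N,zero) = branch(7,q(branch(7,1,zero)),zero).
Delete trivial equation q(7) = q(7).
Decompose branch/3: 7 = 7,  N = q(branch(7,1,zero)),  zero = zero.
Delete trivial equation 7 = 7.
Bind N := q(branch(7,1,zero)); no other remaining equation mentions N.
Delete trivial equation zero = zero.
Applying the MGU to either side gives branch(branch(7,7,branch(7,1,zero)),q(7),branch(7,q(branch(7,1,zero)),zero)).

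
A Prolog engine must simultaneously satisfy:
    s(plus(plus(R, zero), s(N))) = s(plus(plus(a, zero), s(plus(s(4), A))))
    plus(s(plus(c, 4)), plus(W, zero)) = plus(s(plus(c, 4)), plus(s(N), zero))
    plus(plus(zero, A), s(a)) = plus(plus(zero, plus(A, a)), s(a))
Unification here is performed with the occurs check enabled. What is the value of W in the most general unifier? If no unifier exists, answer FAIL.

FAIL

Decompose s/1: plus(plus(R, zero), s(N)) = plus(plus(a, zero), s(plus(s(4), A))).
Decompose plus/2: plus(R, zero) = plus(a, zero),  s(N) = s(plus(s(4), A)).
Decompose plus/2: R = a,  zero = zero.
Bind R := a; no other remaining equation mentions R.
Delete trivial equation zero = zero.
Decompose s/1: N = plus(s(4), A).
Bind N := plus(s(4), A); substituting into the one remaining equation that mentions N gives: plus(s(plus(c, 4)), plus(W, zero)) = plus(s(plus(c, 4)), plus(s(plus(s(4), A)), zero)).
Decompose plus/2: s(plus(c, 4)) = s(plus(c, 4)),  plus(W, zero) = plus(s(plus(s(4), A)), zero).
Delete trivial equation s(plus(c, 4)) = s(plus(c, 4)).
Decompose plus/2: W = s(plus(s(4), A)),  zero = zero.
Bind W := s(plus(s(4), A)); no other remaining equation mentions W.
Delete trivial equation zero = zero.
Decompose plus/2: plus(zero, A) = plus(zero, plus(A, a)),  s(a) = s(a).
Decompose plus/2: zero = zero,  A = plus(A, a).
Delete trivial equation zero = zero.
Occurs check fails: A occurs in plus(A, a); the equation A = plus(A, a) has no finite solution.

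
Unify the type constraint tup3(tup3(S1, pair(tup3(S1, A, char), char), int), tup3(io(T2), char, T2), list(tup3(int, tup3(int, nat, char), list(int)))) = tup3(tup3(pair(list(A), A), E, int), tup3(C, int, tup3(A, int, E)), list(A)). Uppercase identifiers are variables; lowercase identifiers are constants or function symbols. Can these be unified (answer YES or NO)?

NO

Decompose tup3/3: tup3(S1, pair(tup3(S1, A, char), char), int) = tup3(pair(list(A), A), E, int),  tup3(io(T2), char, T2) = tup3(C, int, tup3(A, int, E)),  list(tup3(int, tup3(int, nat, char), list(int))) = list(A).
Decompose tup3/3: S1 = pair(list(A), A),  pair(tup3(S1, A, char), char) = E,  int = int.
Bind S1 := pair(list(A), A); substituting into the one remaining equation that mentions S1 gives: pair(tup3(pair(list(A), A), A, char), char) = E.
Bind E := pair(tup3(pair(list(A), A), A, char), char); substituting into the one remaining equation that mentions E gives: tup3(io(T2), char, T2) = tup3(C, int, tup3(A, int, pair(tup3(pair(list(A), A), A, char), char))).
Delete trivial equation int = int.
Decompose tup3/3: io(T2) = C,  char = int,  T2 = tup3(A, int, pair(tup3(pair(list(A), A), A, char), char)).
Bind C := io(T2); no other remaining equation mentions C.
Clash: constants char and int differ; no unifier exists.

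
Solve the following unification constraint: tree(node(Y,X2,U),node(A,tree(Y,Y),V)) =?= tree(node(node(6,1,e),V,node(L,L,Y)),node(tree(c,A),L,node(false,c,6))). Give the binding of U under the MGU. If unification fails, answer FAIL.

Decompose tree/2: node(Y,X2,U) =?= node(node(6,1,e),V,node(L,L,Y)),  node(A,tree(Y,Y),V) =?= node(tree(c,A),L,node(false,c,6)).
Decompose node/3: Y =?= node(6,1,e),  X2 =?= V,  U =?= node(L,L,Y).
Bind Y := node(6,1,e); substituting into the 2 remaining equations that mention Y gives: U =?= node(L,L,node(6,1,e)),  node(A,tree(node(6,1,e),node(6,1,e)),V) =?= node(tree(c,A),L,node(false,c,6)).
Bind X2 := V; no other remaining equation mentions X2.
Bind U := node(L,L,node(6,1,e)); no other remaining equation mentions U.
Decompose node/3: A =?= tree(c,A),  tree(node(6,1,e),node(6,1,e)) =?= L,  V =?= node(false,c,6).
Occurs check fails: A occurs in tree(c,A); the equation A =?= tree(c,A) has no finite solution.

FAIL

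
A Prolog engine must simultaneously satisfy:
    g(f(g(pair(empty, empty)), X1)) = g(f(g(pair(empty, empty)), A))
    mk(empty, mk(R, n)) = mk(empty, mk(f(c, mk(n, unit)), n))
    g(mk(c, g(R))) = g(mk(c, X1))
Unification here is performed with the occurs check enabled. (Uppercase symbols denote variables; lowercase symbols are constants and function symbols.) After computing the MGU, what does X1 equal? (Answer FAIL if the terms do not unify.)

g(f(c, mk(n, unit)))

Decompose g/1: f(g(pair(empty, empty)), X1) = f(g(pair(empty, empty)), A).
Decompose f/2: g(pair(empty, empty)) = g(pair(empty, empty)),  X1 = A.
Delete trivial equation g(pair(empty, empty)) = g(pair(empty, empty)).
Bind X1 := A; substituting into the one remaining equation that mentions X1 gives: g(mk(c, g(R))) = g(mk(c, A)).
Decompose mk/2: empty = empty,  mk(R, n) = mk(f(c, mk(n, unit)), n).
Delete trivial equation empty = empty.
Decompose mk/2: R = f(c, mk(n, unit)),  n = n.
Bind R := f(c, mk(n, unit)); substituting into the one remaining equation that mentions R gives: g(mk(c, g(f(c, mk(n, unit))))) = g(mk(c, A)).
Delete trivial equation n = n.
Decompose g/1: mk(c, g(f(c, mk(n, unit)))) = mk(c, A).
Decompose mk/2: c = c,  g(f(c, mk(n, unit))) = A.
Delete trivial equation c = c.
Bind A := g(f(c, mk(n, unit))). Substituting into the earlier binding gives X1 := g(f(c, mk(n, unit))).
MGU = { X1 = g(f(c, mk(n, unit))), R = f(c, mk(n, unit)), A = g(f(c, mk(n, unit))) }, so X1 = g(f(c, mk(n, unit))).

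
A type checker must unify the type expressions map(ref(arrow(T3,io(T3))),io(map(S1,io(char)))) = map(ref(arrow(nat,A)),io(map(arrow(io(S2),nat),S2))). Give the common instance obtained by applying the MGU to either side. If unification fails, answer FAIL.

Decompose map/2: ref(arrow(T3,io(T3))) = ref(arrow(nat,A)),  io(map(S1,io(char))) = io(map(arrow(io(S2),nat),S2)).
Decompose ref/1: arrow(T3,io(T3)) = arrow(nat,A).
Decompose arrow/2: T3 = nat,  io(T3) = A.
Bind T3 := nat; substituting into the one remaining equation that mentions T3 gives: io(nat) = A.
Bind A := io(nat); no other remaining equation mentions A.
Decompose io/1: map(S1,io(char)) = map(arrow(io(S2),nat),S2).
Decompose map/2: S1 = arrow(io(S2),nat),  io(char) = S2.
Bind S1 := arrow(io(S2),nat); no other remaining equation mentions S1.
Bind S2 := io(char). Substituting into the earlier binding gives S1 := arrow(io(io(char)),nat).
Applying the MGU to either side gives map(ref(arrow(nat,io(nat))),io(map(arrow(io(io(char)),nat),io(char)))).

map(ref(arrow(nat,io(nat))),io(map(arrow(io(io(char)),nat),io(char))))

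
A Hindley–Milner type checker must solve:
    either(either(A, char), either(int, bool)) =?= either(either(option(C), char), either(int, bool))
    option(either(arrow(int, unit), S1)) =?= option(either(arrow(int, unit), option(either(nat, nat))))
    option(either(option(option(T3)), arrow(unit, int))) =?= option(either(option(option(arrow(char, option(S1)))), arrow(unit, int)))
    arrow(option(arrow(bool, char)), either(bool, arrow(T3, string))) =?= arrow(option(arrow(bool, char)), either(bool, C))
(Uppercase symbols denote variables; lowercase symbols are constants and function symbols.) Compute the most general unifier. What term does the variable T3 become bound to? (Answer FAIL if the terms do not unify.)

arrow(char, option(option(either(nat, nat))))

Decompose either/2: either(A, char) =?= either(option(C), char),  either(int, bool) =?= either(int, bool).
Decompose either/2: A =?= option(C),  char =?= char.
Bind A := option(C); no other remaining equation mentions A.
Delete trivial equation char =?= char.
Delete trivial equation either(int, bool) =?= either(int, bool).
Decompose option/1: either(arrow(int, unit), S1) =?= either(arrow(int, unit), option(either(nat, nat))).
Decompose either/2: arrow(int, unit) =?= arrow(int, unit),  S1 =?= option(either(nat, nat)).
Delete trivial equation arrow(int, unit) =?= arrow(int, unit).
Bind S1 := option(either(nat, nat)); substituting into the one remaining equation that mentions S1 gives: option(either(option(option(T3)), arrow(unit, int))) =?= option(either(option(option(arrow(char, option(option(either(nat, nat)))))), arrow(unit, int))).
Decompose option/1: either(option(option(T3)), arrow(unit, int)) =?= either(option(option(arrow(char, option(option(either(nat, nat)))))), arrow(unit, int)).
Decompose either/2: option(option(T3)) =?= option(option(arrow(char, option(option(either(nat, nat)))))),  arrow(unit, int) =?= arrow(unit, int).
Decompose option/1: option(T3) =?= option(arrow(char, option(option(either(nat, nat))))).
Decompose option/1: T3 =?= arrow(char, option(option(either(nat, nat)))).
Bind T3 := arrow(char, option(option(either(nat, nat)))); substituting into the one remaining equation that mentions T3 gives: arrow(option(arrow(bool, char)), either(bool, arrow(arrow(char, option(option(either(nat, nat)))), string))) =?= arrow(option(arrow(bool, char)), either(bool, C)).
Delete trivial equation arrow(unit, int) =?= arrow(unit, int).
Decompose arrow/2: option(arrow(bool, char)) =?= option(arrow(bool, char)),  either(bool, arrow(arrow(char, option(option(either(nat, nat)))), string)) =?= either(bool, C).
Delete trivial equation option(arrow(bool, char)) =?= option(arrow(bool, char)).
Decompose either/2: bool =?= bool,  arrow(arrow(char, option(option(either(nat, nat)))), string) =?= C.
Delete trivial equation bool =?= bool.
Bind C := arrow(arrow(char, option(option(either(nat, nat)))), string). Substituting into the earlier binding gives A := option(arrow(arrow(char, option(option(either(nat, nat)))), string)).
MGU = { A ↦ option(arrow(arrow(char, option(option(either(nat, nat)))), string)), S1 ↦ option(either(nat, nat)), T3 ↦ arrow(char, option(option(either(nat, nat)))), C ↦ arrow(arrow(char, option(option(either(nat, nat)))), string) }, so T3 ↦ arrow(char, option(option(either(nat, nat)))).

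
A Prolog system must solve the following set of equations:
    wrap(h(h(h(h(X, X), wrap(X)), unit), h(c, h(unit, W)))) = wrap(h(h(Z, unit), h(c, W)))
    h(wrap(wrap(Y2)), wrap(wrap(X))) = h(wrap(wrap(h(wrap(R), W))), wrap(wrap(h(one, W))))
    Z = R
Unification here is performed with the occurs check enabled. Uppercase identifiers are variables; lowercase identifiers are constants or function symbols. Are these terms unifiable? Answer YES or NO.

NO

Decompose wrap/1: h(h(h(h(X, X), wrap(X)), unit), h(c, h(unit, W))) = h(h(Z, unit), h(c, W)).
Decompose h/2: h(h(h(X, X), wrap(X)), unit) = h(Z, unit),  h(c, h(unit, W)) = h(c, W).
Decompose h/2: h(h(X, X), wrap(X)) = Z,  unit = unit.
Bind Z := h(h(X, X), wrap(X)); substituting into the one remaining equation that mentions Z gives: h(h(X, X), wrap(X)) = R.
Delete trivial equation unit = unit.
Decompose h/2: c = c,  h(unit, W) = W.
Delete trivial equation c = c.
Occurs check fails: W occurs in h(unit, W); the equation W = h(unit, W) has no finite solution.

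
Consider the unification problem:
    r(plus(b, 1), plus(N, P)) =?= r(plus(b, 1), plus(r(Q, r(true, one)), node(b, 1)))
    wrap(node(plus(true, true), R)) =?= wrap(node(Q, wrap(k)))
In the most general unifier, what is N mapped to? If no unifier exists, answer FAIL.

r(plus(true, true), r(true, one))

Decompose r/2: plus(b, 1) =?= plus(b, 1),  plus(N, P) =?= plus(r(Q, r(true, one)), node(b, 1)).
Delete trivial equation plus(b, 1) =?= plus(b, 1).
Decompose plus/2: N =?= r(Q, r(true, one)),  P =?= node(b, 1).
Bind N := r(Q, r(true, one)); no other remaining equation mentions N.
Bind P := node(b, 1); no other remaining equation mentions P.
Decompose wrap/1: node(plus(true, true), R) =?= node(Q, wrap(k)).
Decompose node/2: plus(true, true) =?= Q,  R =?= wrap(k).
Bind Q := plus(true, true); no other remaining equation mentions Q. Substituting into the earlier binding gives N := r(plus(true, true), r(true, one)).
Bind R := wrap(k).
MGU = { N -> r(plus(true, true), r(true, one)), P -> node(b, 1), Q -> plus(true, true), R -> wrap(k) }, so N -> r(plus(true, true), r(true, one)).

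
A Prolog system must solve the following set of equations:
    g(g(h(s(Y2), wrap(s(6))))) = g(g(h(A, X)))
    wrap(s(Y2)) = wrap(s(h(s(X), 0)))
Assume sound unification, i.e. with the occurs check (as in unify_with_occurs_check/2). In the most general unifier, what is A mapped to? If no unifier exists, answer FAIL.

s(h(s(wrap(s(6))), 0))

Decompose g/1: g(h(s(Y2), wrap(s(6)))) = g(h(A, X)).
Decompose g/1: h(s(Y2), wrap(s(6))) = h(A, X).
Decompose h/2: s(Y2) = A,  wrap(s(6)) = X.
Bind A := s(Y2); no other remaining equation mentions A.
Bind X := wrap(s(6)); substituting into the remaining equation gives: wrap(s(Y2)) = wrap(s(h(s(wrap(s(6))), 0))).
Decompose wrap/1: s(Y2) = s(h(s(wrap(s(6))), 0)).
Decompose s/1: Y2 = h(s(wrap(s(6))), 0).
Bind Y2 := h(s(wrap(s(6))), 0). Substituting into the earlier binding gives A := s(h(s(wrap(s(6))), 0)).
MGU = { A = s(h(s(wrap(s(6))), 0)), X = wrap(s(6)), Y2 = h(s(wrap(s(6))), 0) }, so A = s(h(s(wrap(s(6))), 0)).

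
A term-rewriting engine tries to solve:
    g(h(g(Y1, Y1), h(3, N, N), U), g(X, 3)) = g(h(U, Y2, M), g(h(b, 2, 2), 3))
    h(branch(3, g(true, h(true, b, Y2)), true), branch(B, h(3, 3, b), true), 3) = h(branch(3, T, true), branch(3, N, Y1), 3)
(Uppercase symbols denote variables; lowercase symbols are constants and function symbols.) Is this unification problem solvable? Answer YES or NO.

Decompose g/2: h(g(Y1, Y1), h(3, N, N), U) = h(U, Y2, M),  g(X, 3) = g(h(b, 2, 2), 3).
Decompose h/3: g(Y1, Y1) = U,  h(3, N, N) = Y2,  U = M.
Bind U := g(Y1, Y1); substituting into the one remaining equation that mentions U gives: g(Y1, Y1) = M.
Bind Y2 := h(3, N, N); substituting into the one remaining equation that mentions Y2 gives: h(branch(3, g(true, h(true, b, h(3, N, N))), true), branch(B, h(3, 3, b), true), 3) = h(branch(3, T, true), branch(3, N, Y1), 3).
Bind M := g(Y1, Y1); no other remaining equation mentions M.
Decompose g/2: X = h(b, 2, 2),  3 = 3.
Bind X := h(b, 2, 2); no other remaining equation mentions X.
Delete trivial equation 3 = 3.
Decompose h/3: branch(3, g(true, h(true, b, h(3, N, N))), true) = branch(3, T, true),  branch(B, h(3, 3, b), true) = branch(3, N, Y1),  3 = 3.
Decompose branch/3: 3 = 3,  g(true, h(true, b, h(3, N, N))) = T,  true = true.
Delete trivial equation 3 = 3.
Bind T := g(true, h(true, b, h(3, N, N))); no other remaining equation mentions T.
Delete trivial equation true = true.
Decompose branch/3: B = 3,  h(3, 3, b) = N,  true = Y1.
Bind B := 3; no other remaining equation mentions B.
Bind N := h(3, 3, b); no other remaining equation mentions N. Substituting into the earlier bindings gives Y2 := h(3, h(3, 3, b), h(3, 3, b)), T := g(true, h(true, b, h(3, h(3, 3, b), h(3, 3, b)))).
Bind Y1 := true; no other remaining equation mentions Y1. Substituting into the earlier bindings gives U := g(true, true), M := g(true, true).
Delete trivial equation 3 = 3.
No equations remain and no clash or occurs-check failure arose, so a unifier exists.

YES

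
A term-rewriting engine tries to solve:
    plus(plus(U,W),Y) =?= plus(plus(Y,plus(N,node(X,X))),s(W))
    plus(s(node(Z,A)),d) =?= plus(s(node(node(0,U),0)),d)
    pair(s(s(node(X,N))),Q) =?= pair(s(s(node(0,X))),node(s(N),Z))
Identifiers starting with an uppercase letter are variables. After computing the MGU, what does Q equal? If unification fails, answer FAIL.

Decompose plus/2: plus(U,W) =?= plus(Y,plus(N,node(X,X))),  Y =?= s(W).
Decompose plus/2: U =?= Y,  W =?= plus(N,node(X,X)).
Bind U := Y; substituting into the one remaining equation that mentions U gives: plus(s(node(Z,A)),d) =?= plus(s(node(node(0,Y),0)),d).
Bind W := plus(N,node(X,X)); substituting into the one remaining equation that mentions W gives: Y =?= s(plus(N,node(X,X))).
Bind Y := s(plus(N,node(X,X))); substituting into the one remaining equation that mentions Y gives: plus(s(node(Z,A)),d) =?= plus(s(node(node(0,s(plus(N,node(X,X)))),0)),d). Substituting into the earlier binding gives U := s(plus(N,node(X,X))).
Decompose plus/2: s(node(Z,A)) =?= s(node(node(0,s(plus(N,node(X,X)))),0)),  d =?= d.
Decompose s/1: node(Z,A) =?= node(node(0,s(plus(N,node(X,X)))),0).
Decompose node/2: Z =?= node(0,s(plus(N,node(X,X)))),  A =?= 0.
Bind Z := node(0,s(plus(N,node(X,X)))); substituting into the one remaining equation that mentions Z gives: pair(s(s(node(X,N))),Q) =?= pair(s(s(node(0,X))),node(s(N),node(0,s(plus(N,node(X,X)))))).
Bind A := 0; no other remaining equation mentions A.
Delete trivial equation d =?= d.
Decompose pair/2: s(s(node(X,N))) =?= s(s(node(0,X))),  Q =?= node(s(N),node(0,s(plus(N,node(X,X))))).
Decompose s/1: s(node(X,N)) =?= s(node(0,X)).
Decompose s/1: node(X,N) =?= node(0,X).
Decompose node/2: X =?= 0,  N =?= X.
Bind X := 0; substituting into the remaining equations gives: N =?= 0,  Q =?= node(s(N),node(0,s(plus(N,node(0,0))))). Substituting into the earlier bindings gives U := s(plus(N,node(0,0))), W := plus(N,node(0,0)), Y := s(plus(N,node(0,0))), Z := node(0,s(plus(N,node(0,0)))).
Bind N := 0; substituting into the remaining equation gives: Q =?= node(s(0),node(0,s(plus(0,node(0,0))))). Substituting into the earlier bindings gives U := s(plus(0,node(0,0))), W := plus(0,node(0,0)), Y := s(plus(0,node(0,0))), Z := node(0,s(plus(0,node(0,0)))).
Bind Q := node(s(0),node(0,s(plus(0,node(0,0))))).
MGU = { U ↦ s(plus(0,node(0,0))), W ↦ plus(0,node(0,0)), Y ↦ s(plus(0,node(0,0))), Z ↦ node(0,s(plus(0,node(0,0)))), A ↦ 0, X ↦ 0, N ↦ 0, Q ↦ node(s(0),node(0,s(plus(0,node(0,0))))) }, so Q ↦ node(s(0),node(0,s(plus(0,node(0,0))))).

node(s(0),node(0,s(plus(0,node(0,0)))))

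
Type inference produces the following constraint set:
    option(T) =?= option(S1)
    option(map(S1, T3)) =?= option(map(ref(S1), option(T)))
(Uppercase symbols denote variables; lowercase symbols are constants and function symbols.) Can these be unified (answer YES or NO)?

Decompose option/1: T =?= S1.
Bind T := S1; substituting into the remaining equation gives: option(map(S1, T3)) =?= option(map(ref(S1), option(S1))).
Decompose option/1: map(S1, T3) =?= map(ref(S1), option(S1)).
Decompose map/2: S1 =?= ref(S1),  T3 =?= option(S1).
Occurs check fails: S1 occurs in ref(S1); the equation S1 =?= ref(S1) has no finite solution.

NO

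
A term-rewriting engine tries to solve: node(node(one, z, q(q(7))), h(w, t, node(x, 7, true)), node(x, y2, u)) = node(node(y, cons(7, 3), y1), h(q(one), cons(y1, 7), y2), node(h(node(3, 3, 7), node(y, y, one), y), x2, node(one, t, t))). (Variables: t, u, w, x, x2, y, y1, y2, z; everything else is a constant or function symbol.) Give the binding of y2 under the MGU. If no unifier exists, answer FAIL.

node(h(node(3, 3, 7), node(one, one, one), one), 7, true)

Decompose node/3: node(one, z, q(q(7))) = node(y, cons(7, 3), y1),  h(w, t, node(x, 7, true)) = h(q(one), cons(y1, 7), y2),  node(x, y2, u) = node(h(node(3, 3, 7), node(y, y, one), y), x2, node(one, t, t)).
Decompose node/3: one = y,  z = cons(7, 3),  q(q(7)) = y1.
Bind y := one; substituting into the one remaining equation that mentions y gives: node(x, y2, u) = node(h(node(3, 3, 7), node(one, one, one), one), x2, node(one, t, t)).
Bind z := cons(7, 3); no other remaining equation mentions z.
Bind y1 := q(q(7)); substituting into the one remaining equation that mentions y1 gives: h(w, t, node(x, 7, true)) = h(q(one), cons(q(q(7)), 7), y2).
Decompose h/3: w = q(one),  t = cons(q(q(7)), 7),  node(x, 7, true) = y2.
Bind w := q(one); no other remaining equation mentions w.
Bind t := cons(q(q(7)), 7); substituting into the one remaining equation that mentions t gives: node(x, y2, u) = node(h(node(3, 3, 7), node(one, one, one), one), x2, node(one, cons(q(q(7)), 7), cons(q(q(7)), 7))).
Bind y2 := node(x, 7, true); substituting into the remaining equation gives: node(x, node(x, 7, true), u) = node(h(node(3, 3, 7), node(one, one, one), one), x2, node(one, cons(q(q(7)), 7), cons(q(q(7)), 7))).
Decompose node/3: x = h(node(3, 3, 7), node(one, one, one), one),  node(x, 7, true) = x2,  u = node(one, cons(q(q(7)), 7), cons(q(q(7)), 7)).
Bind x := h(node(3, 3, 7), node(one, one, one), one); substituting into the one remaining equation that mentions x gives: node(h(node(3, 3, 7), node(one, one, one), one), 7, true) = x2. Substituting into the earlier binding gives y2 := node(h(node(3, 3, 7), node(one, one, one), one), 7, true).
Bind x2 := node(h(node(3, 3, 7), node(one, one, one), one), 7, true); no other remaining equation mentions x2.
Bind u := node(one, cons(q(q(7)), 7), cons(q(q(7)), 7)).
MGU = { y := one, z := cons(7, 3), y1 := q(q(7)), w := q(one), t := cons(q(q(7)), 7), y2 := node(h(node(3, 3, 7), node(one, one, one), one), 7, true), x := h(node(3, 3, 7), node(one, one, one), one), x2 := node(h(node(3, 3, 7), node(one, one, one), one), 7, true), u := node(one, cons(q(q(7)), 7), cons(q(q(7)), 7)) }, so y2 := node(h(node(3, 3, 7), node(one, one, one), one), 7, true).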